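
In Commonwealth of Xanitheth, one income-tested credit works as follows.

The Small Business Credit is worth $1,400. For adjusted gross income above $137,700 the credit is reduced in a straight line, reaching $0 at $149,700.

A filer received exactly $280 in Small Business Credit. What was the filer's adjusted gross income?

$147,300

$280 is 280/1,400 of the full $1,400, so 1,120/1,400 of the $12,000 range has been used: income = $137,700 + $12,000 × 1,120/1,400 = $147,300.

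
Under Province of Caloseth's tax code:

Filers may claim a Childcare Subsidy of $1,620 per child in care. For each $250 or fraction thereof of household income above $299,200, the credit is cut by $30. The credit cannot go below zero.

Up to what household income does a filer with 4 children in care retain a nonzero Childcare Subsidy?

Full credit = 4 × $1,620 = $6,480.
After 215 increments the reduction is 215 × $30 = $6,450, leaving $30; one more increment wipes it out. Increment 215 ends at excess 215 × $250 = $53,750, so the highest qualifying income is $299,200 + $53,750 = $352,950.

$352,950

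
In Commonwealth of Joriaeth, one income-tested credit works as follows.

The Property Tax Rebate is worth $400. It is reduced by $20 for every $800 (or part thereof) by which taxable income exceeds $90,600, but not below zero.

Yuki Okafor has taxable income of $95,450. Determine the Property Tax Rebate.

$260

Property Tax Rebate: income exceeds $90,600 by $4,850, which is 7 full-or-partial $800 increments; reduction = 7 × $20 = $140, leaving $260.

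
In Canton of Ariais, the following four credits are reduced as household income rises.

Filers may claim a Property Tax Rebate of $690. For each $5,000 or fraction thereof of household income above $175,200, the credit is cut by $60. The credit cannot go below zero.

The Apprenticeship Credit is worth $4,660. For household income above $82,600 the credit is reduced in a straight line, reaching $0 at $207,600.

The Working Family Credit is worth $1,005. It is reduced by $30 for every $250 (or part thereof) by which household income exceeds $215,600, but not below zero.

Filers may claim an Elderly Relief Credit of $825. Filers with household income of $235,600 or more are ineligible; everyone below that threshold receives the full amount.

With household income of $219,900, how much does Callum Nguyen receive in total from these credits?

$1,440

Property Tax Rebate: income exceeds $175,200 by $44,700, which is 9 full-or-partial $5,000 increments; reduction = 9 × $60 = $540, leaving $150.
Apprenticeship Credit: $219,900 is at or above $207,600, so the credit is $0.
Working Family Credit: income exceeds $215,600 by $4,300, which is 18 full-or-partial $250 increments; reduction = 18 × $30 = $540, leaving $465.
Elderly Relief Credit: $219,900 is below the $235,600 cutoff, so the full $825 applies.
Total: $150 + $0 + $465 + $825 = $1,440.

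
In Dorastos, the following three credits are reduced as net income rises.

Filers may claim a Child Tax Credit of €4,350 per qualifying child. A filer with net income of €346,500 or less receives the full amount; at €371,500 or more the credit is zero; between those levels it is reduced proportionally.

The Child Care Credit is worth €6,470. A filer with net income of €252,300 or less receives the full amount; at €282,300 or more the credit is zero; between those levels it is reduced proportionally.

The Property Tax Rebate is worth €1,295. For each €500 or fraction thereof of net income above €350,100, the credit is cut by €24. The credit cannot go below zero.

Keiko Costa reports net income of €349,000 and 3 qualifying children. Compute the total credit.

€13,040

Child Tax Credit: base = 3 × €4,350 = €13,050. €349,000 is €2,500 into a €25,000 phase-out range, leaving 22,500/25,000 of the credit: €13,050 × 22,500/25,000 = €11,745.
Child Care Credit: €349,000 is at or above €282,300, so the credit is €0.
Property Tax Rebate: €349,000 is at or below the €350,100 threshold, so the full €1,295 applies.
Total: €11,745 + €0 + €1,295 = €13,040.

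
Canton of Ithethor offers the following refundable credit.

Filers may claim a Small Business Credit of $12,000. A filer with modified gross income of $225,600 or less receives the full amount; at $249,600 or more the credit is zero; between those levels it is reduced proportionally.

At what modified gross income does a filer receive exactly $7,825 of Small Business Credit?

$7,825 is 7,825/12,000 of the full $12,000, so 4,175/12,000 of the $24,000 range has been used: income = $225,600 + $24,000 × 4,175/12,000 = $233,950.

$233,950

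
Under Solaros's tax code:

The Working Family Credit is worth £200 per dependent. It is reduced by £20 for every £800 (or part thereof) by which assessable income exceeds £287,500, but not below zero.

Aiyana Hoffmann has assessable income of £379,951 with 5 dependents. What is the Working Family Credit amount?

£0

Working Family Credit: base = 5 × £200 = £1,000. income exceeds £287,500 by £92,451 → 116 increments × £20 = £2,320 ≥ base, so the credit is £0.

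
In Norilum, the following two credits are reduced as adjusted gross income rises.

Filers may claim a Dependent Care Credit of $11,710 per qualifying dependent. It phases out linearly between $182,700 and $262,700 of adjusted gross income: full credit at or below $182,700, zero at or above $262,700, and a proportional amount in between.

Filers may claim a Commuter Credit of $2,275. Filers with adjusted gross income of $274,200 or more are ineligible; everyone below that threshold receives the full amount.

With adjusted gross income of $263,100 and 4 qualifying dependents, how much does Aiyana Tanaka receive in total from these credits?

$2,275

Dependent Care Credit: base = 4 × $11,710 = $46,840. $263,100 is at or above $262,700, so the credit is $0.
Commuter Credit: $263,100 is below the $274,200 cutoff, so the full $2,275 applies.
Total: $0 + $2,275 = $2,275.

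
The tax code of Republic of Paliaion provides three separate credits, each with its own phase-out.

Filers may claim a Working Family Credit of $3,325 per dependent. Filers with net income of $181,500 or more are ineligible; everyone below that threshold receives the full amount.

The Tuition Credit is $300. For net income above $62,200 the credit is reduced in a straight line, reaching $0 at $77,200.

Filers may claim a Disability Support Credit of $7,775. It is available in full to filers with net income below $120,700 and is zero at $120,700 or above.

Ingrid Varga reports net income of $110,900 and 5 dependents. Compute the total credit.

Working Family Credit: base = 5 × $3,325 = $16,625. $110,900 is below the $181,500 cutoff, so the full $16,625 applies.
Tuition Credit: $110,900 is at or above $77,200, so the credit is $0.
Disability Support Credit: $110,900 is below the $120,700 cutoff, so the full $7,775 applies.
Total: $16,625 + $0 + $7,775 = $24,400.

$24,400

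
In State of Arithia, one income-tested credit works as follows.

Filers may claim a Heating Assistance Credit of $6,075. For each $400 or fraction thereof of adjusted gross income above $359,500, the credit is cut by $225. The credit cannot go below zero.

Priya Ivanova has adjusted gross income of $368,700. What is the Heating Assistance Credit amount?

Heating Assistance Credit: income exceeds $359,500 by $9,200, which is 23 full-or-partial $400 increments; reduction = 23 × $225 = $5,175, leaving $900.

$900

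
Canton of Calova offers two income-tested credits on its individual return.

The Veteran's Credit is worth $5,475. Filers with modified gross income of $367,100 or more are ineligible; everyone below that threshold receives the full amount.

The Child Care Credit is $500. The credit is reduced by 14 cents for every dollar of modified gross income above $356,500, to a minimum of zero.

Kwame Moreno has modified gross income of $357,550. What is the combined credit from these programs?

$5,828

Veteran's Credit: $357,550 is below the $367,100 cutoff, so the full $5,475 applies.
Child Care Credit: 14% of the $1,050 excess over $356,500 is $147; credit = $500 − $147 = $353.
Total: $5,475 + $353 = $5,828.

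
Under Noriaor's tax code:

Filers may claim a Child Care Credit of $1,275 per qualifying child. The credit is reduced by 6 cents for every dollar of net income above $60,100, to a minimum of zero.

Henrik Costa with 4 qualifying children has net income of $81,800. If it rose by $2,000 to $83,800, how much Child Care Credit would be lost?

At $81,800 — base = 4 × $1,275 = $5,100. 6% of the $21,700 excess over $60,100 is $1,302; credit = $5,100 − $1,302 = $3,798.
At $83,800 — base = 4 × $1,275 = $5,100. 6% of the $23,700 excess over $60,100 is $1,422; credit = $5,100 − $1,422 = $3,678.
Lost: $3,798 − $3,678 = $120.

$120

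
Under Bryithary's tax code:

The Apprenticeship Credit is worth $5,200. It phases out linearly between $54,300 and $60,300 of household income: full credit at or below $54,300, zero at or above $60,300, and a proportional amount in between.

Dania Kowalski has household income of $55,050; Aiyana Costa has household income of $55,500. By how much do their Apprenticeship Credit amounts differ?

$390

Dania ($55,050): Apprenticeship Credit: $55,050 is $750 into a $6,000 phase-out range, leaving 5,250/6,000 of the credit: $5,200 × 5,250/6,000 = $4,550.
Aiyana ($55,500): Apprenticeship Credit: $55,500 is $1,200 into a $6,000 phase-out range, leaving 4,800/6,000 of the credit: $5,200 × 4,800/6,000 = $4,160.
Difference: |$4,550 − $4,160| = $390.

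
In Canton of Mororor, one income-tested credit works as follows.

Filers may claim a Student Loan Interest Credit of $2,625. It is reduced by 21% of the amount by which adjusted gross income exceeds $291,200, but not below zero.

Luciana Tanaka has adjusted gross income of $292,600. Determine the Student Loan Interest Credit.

Student Loan Interest Credit: 21% of the $1,400 excess over $291,200 is $294; credit = $2,625 − $294 = $2,331.

$2,331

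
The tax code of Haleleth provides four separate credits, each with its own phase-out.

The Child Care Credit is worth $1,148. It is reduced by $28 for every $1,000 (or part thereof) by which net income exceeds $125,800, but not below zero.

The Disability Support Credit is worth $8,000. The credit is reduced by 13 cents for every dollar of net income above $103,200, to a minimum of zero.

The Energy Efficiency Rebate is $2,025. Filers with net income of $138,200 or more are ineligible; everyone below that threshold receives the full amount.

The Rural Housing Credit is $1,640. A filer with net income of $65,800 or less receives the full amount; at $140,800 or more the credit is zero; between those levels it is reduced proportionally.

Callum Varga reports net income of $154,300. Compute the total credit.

Child Care Credit: income exceeds $125,800 by $28,500, which is 29 full-or-partial $1,000 increments; reduction = 29 × $28 = $812, leaving $336.
Disability Support Credit: 13% of the $51,100 excess over $103,200 is $6,643; credit = $8,000 − $6,643 = $1,357.
Energy Efficiency Rebate: $154,300 meets or exceeds the $138,200 cutoff, so the credit is $0.
Rural Housing Credit: $154,300 is at or above $140,800, so the credit is $0.
Total: $336 + $1,357 + $0 + $0 = $1,693.

$1,693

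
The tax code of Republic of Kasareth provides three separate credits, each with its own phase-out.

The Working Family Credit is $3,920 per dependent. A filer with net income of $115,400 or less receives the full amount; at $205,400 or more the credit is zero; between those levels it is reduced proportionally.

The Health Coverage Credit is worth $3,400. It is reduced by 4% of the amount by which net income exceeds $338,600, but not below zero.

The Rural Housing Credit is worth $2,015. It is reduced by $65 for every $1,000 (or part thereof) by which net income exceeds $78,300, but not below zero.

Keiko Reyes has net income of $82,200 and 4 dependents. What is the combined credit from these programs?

Working Family Credit: base = 4 × $3,920 = $15,680. $82,200 is at or below the $115,400 threshold, so the full $15,680 applies.
Health Coverage Credit: $82,200 is at or below the $338,600 threshold, so the full $3,400 applies.
Rural Housing Credit: income exceeds $78,300 by $3,900, which is 4 full-or-partial $1,000 increments; reduction = 4 × $65 = $260, leaving $1,755.
Total: $15,680 + $3,400 + $1,755 = $20,835.

$20,835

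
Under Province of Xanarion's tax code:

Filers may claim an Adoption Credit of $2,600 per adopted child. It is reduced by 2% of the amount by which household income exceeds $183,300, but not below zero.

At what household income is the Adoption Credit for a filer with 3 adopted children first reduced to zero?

Full credit = 3 × $2,600 = $7,800.
The credit falls by 2% of each dollar above $183,300, so it reaches zero when the excess is $7,800 / 2% = $390,000: income = $183,300 + $390,000 = $573,300.

$573,300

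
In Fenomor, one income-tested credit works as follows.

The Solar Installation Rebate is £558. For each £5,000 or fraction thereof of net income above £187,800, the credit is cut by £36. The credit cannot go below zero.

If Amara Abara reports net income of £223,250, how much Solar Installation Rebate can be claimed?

£270

Solar Installation Rebate: income exceeds £187,800 by £35,450, which is 8 full-or-partial £5,000 increments; reduction = 8 × £36 = £288, leaving £270.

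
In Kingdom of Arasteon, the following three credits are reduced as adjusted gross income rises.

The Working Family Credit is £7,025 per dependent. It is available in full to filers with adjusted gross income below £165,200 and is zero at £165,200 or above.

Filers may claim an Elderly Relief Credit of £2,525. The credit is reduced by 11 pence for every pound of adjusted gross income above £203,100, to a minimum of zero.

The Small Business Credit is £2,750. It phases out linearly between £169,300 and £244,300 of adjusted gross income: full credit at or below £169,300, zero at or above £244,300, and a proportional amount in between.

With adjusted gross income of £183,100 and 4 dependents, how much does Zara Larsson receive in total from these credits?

Working Family Credit: base = 4 × £7,025 = £28,100. £183,100 meets or exceeds the £165,200 cutoff, so the credit is £0.
Elderly Relief Credit: £183,100 is at or below the £203,100 threshold, so the full £2,525 applies.
Small Business Credit: £183,100 is £13,800 into a £75,000 phase-out range, leaving 61,200/75,000 of the credit: £2,750 × 61,200/75,000 = £2,244.
Total: £0 + £2,525 + £2,244 = £4,769.

£4,769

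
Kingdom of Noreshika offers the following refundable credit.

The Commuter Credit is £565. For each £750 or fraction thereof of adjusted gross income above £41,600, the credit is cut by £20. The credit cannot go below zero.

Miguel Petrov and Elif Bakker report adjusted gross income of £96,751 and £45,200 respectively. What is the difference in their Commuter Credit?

Miguel (£96,751): Commuter Credit: income exceeds £41,600 by £55,151 → 74 increments × £20 = £1,480 ≥ base, so the credit is £0.
Elif (£45,200): Commuter Credit: income exceeds £41,600 by £3,600, which is 5 full-or-partial £750 increments; reduction = 5 × £20 = £100, leaving £465.
Difference: |£0 − £465| = £465.

£465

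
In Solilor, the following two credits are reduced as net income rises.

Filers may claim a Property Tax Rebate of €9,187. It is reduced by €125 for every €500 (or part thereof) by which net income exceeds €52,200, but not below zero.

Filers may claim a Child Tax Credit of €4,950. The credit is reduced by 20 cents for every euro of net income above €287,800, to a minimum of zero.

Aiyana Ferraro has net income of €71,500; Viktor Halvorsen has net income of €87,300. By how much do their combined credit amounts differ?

Aiyana (€71,500): Property Tax Rebate: income exceeds €52,200 by €19,300, which is 39 full-or-partial €500 increments; reduction = 39 × €125 = €4,875, leaving €4,312. Child Tax Credit: €71,500 is at or below the €287,800 threshold, so the full €4,950 applies. total €4,312 + €4,950 = €9,262
Viktor (€87,300): Property Tax Rebate: income exceeds €52,200 by €35,100, which is 71 full-or-partial €500 increments; reduction = 71 × €125 = €8,875, leaving €312. Child Tax Credit: €87,300 is at or below the €287,800 threshold, so the full €4,950 applies. total €312 + €4,950 = €5,262
Difference: |€9,262 − €5,262| = €4,000.

€4,000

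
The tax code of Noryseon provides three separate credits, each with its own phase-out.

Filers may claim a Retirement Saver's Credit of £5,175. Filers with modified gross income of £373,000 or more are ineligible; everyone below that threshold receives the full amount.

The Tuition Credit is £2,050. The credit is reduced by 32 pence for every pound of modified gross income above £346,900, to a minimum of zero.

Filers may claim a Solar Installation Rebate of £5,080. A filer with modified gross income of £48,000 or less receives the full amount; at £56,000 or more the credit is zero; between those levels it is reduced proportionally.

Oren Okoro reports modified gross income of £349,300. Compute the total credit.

£6,457

Retirement Saver's Credit: £349,300 is below the £373,000 cutoff, so the full £5,175 applies.
Tuition Credit: 32% of the £2,400 excess over £346,900 is £768; credit = £2,050 − £768 = £1,282.
Solar Installation Rebate: £349,300 is at or above £56,000, so the credit is £0.
Total: £5,175 + £1,282 + £0 = £6,457.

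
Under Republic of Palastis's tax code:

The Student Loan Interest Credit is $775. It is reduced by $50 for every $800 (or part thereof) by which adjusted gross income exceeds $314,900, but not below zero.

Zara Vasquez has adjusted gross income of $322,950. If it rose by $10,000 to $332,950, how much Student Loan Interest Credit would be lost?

At $322,950 — income exceeds $314,900 by $8,050, which is 11 full-or-partial $800 increments; reduction = 11 × $50 = $550, leaving $225.
At $332,950 — income exceeds $314,900 by $18,050 → 23 increments × $50 = $1,150 ≥ base, so the credit is $0.
Lost: $225 − $0 = $225.

$225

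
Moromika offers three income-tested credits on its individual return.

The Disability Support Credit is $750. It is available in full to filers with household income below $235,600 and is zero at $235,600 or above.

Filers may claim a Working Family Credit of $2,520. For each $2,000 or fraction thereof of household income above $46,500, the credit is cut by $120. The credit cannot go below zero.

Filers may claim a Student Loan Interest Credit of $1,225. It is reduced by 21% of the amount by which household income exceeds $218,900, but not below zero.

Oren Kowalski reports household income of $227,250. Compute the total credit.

Disability Support Credit: $227,250 is below the $235,600 cutoff, so the full $750 applies.
Working Family Credit: income exceeds $46,500 by $180,750 → 91 increments × $120 = $10,920 ≥ base, so the credit is $0.
Student Loan Interest Credit: 21% of the $8,350 excess over $218,900 is $1,753.50 ≥ base, so the credit is $0.
Total: $750 + $0 + $0 = $750.

$750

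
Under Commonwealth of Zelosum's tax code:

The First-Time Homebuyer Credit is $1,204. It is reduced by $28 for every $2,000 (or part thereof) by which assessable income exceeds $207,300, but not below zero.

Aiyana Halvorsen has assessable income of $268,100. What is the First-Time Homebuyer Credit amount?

First-Time Homebuyer Credit: income exceeds $207,300 by $60,800, which is 31 full-or-partial $2,000 increments; reduction = 31 × $28 = $868, leaving $336.

$336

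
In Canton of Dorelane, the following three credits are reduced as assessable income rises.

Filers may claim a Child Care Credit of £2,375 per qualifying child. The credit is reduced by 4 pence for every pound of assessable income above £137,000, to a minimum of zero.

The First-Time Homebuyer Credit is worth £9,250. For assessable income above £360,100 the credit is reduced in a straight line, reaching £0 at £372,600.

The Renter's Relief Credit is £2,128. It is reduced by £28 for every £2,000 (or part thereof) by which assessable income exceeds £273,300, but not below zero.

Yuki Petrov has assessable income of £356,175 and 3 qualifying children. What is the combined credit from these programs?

Child Care Credit: base = 3 × £2,375 = £7,125. 4% of the £219,175 excess over £137,000 is £8,767 ≥ base, so the credit is £0.
First-Time Homebuyer Credit: £356,175 is at or below the £360,100 threshold, so the full £9,250 applies.
Renter's Relief Credit: income exceeds £273,300 by £82,875, which is 42 full-or-partial £2,000 increments; reduction = 42 × £28 = £1,176, leaving £952.
Total: £0 + £9,250 + £952 = £10,202.

£10,202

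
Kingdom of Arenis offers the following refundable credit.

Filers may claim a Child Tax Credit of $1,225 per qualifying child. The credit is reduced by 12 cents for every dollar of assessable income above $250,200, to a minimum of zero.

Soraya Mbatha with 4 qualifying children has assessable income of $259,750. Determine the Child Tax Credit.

Child Tax Credit: base = 4 × $1,225 = $4,900. 12% of the $9,550 excess over $250,200 is $1,146; credit = $4,900 − $1,146 = $3,754.

$3,754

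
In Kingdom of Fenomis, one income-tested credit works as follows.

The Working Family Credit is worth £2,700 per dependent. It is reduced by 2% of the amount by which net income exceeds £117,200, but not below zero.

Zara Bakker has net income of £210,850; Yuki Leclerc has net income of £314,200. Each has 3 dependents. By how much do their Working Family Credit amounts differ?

£2,067

Zara (£210,850): Working Family Credit: base = 3 × £2,700 = £8,100. 2% of the £93,650 excess over £117,200 is £1,873; credit = £8,100 − £1,873 = £6,227.
Yuki (£314,200): Working Family Credit: base = 3 × £2,700 = £8,100. 2% of the £197,000 excess over £117,200 is £3,940; credit = £8,100 − £3,940 = £4,160.
Difference: |£6,227 − £4,160| = £2,067.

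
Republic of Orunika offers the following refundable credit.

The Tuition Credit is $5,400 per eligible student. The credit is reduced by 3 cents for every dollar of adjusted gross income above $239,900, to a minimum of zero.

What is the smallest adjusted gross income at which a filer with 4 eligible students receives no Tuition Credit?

Full credit = 4 × $5,400 = $21,600.
The credit falls by 3% of each dollar above $239,900, so it reaches zero when the excess is $21,600 / 3% = $720,000: income = $239,900 + $720,000 = $959,900.

$959,900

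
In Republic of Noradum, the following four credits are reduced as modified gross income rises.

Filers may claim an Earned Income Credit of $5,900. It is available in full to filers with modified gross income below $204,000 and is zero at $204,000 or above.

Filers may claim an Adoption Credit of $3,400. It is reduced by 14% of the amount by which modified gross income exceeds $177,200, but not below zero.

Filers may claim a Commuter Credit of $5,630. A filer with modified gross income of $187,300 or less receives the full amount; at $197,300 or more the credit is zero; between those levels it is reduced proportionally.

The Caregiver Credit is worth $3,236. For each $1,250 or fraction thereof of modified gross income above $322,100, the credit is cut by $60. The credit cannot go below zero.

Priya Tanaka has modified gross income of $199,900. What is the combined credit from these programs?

$9,358

Earned Income Credit: $199,900 is below the $204,000 cutoff, so the full $5,900 applies.
Adoption Credit: 14% of the $22,700 excess over $177,200 is $3,178; credit = $3,400 − $3,178 = $222.
Commuter Credit: $199,900 is at or above $197,300, so the credit is $0.
Caregiver Credit: $199,900 is at or below the $322,100 threshold, so the full $3,236 applies.
Total: $5,900 + $222 + $0 + $3,236 = $9,358.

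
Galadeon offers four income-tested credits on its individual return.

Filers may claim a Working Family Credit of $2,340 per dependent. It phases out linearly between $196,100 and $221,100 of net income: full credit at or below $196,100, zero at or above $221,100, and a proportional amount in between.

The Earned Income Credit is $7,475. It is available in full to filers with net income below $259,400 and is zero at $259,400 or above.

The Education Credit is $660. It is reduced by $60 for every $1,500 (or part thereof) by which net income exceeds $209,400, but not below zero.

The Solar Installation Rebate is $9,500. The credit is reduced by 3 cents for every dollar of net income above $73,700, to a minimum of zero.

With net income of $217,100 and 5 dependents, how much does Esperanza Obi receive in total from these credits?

$14,845

Working Family Credit: base = 5 × $2,340 = $11,700. $217,100 is $21,000 into a $25,000 phase-out range, leaving 4,000/25,000 of the credit: $11,700 × 4,000/25,000 = $1,872.
Earned Income Credit: $217,100 is below the $259,400 cutoff, so the full $7,475 applies.
Education Credit: income exceeds $209,400 by $7,700, which is 6 full-or-partial $1,500 increments; reduction = 6 × $60 = $360, leaving $300.
Solar Installation Rebate: 3% of the $143,400 excess over $73,700 is $4,302; credit = $9,500 − $4,302 = $5,198.
Total: $1,872 + $7,475 + $300 + $5,198 = $14,845.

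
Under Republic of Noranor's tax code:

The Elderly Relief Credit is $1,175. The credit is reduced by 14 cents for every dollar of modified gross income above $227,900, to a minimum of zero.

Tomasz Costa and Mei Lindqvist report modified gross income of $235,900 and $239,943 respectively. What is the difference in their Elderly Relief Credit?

Tomasz ($235,900): Elderly Relief Credit: 14% of the $8,000 excess over $227,900 is $1,120; credit = $1,175 − $1,120 = $55.
Mei ($239,943): Elderly Relief Credit: 14% of the $12,043 excess over $227,900 is $1,686.02 ≥ base, so the credit is $0.
Difference: |$55 − $0| = $55.

$55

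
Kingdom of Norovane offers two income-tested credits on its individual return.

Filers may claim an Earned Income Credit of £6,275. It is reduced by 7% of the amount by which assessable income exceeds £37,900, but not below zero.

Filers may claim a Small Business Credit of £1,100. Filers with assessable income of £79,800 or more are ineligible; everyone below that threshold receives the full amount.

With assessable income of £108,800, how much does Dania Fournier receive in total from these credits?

£1,312

Earned Income Credit: 7% of the £70,900 excess over £37,900 is £4,963; credit = £6,275 − £4,963 = £1,312.
Small Business Credit: £108,800 meets or exceeds the £79,800 cutoff, so the credit is £0.
Total: £1,312 + £0 = £1,312.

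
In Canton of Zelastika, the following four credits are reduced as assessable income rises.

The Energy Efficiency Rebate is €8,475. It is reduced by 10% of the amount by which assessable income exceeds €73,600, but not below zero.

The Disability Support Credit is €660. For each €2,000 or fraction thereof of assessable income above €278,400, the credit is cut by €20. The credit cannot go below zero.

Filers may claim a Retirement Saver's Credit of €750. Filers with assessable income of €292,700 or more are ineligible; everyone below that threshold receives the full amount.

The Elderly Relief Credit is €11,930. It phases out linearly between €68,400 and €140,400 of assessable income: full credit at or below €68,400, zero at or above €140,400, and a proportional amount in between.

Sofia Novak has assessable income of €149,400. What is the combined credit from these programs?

€2,305

Energy Efficiency Rebate: 10% of the €75,800 excess over €73,600 is €7,580; credit = €8,475 − €7,580 = €895.
Disability Support Credit: €149,400 is at or below the €278,400 threshold, so the full €660 applies.
Retirement Saver's Credit: €149,400 is below the €292,700 cutoff, so the full €750 applies.
Elderly Relief Credit: €149,400 is at or above €140,400, so the credit is €0.
Total: €895 + €660 + €750 + €0 = €2,305.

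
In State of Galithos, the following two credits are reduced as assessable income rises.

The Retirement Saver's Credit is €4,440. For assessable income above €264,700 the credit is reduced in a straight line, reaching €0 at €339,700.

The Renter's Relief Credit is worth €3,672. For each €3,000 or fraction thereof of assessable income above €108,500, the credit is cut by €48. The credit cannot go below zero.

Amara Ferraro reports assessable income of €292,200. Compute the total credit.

Retirement Saver's Credit: €292,200 is €27,500 into a €75,000 phase-out range, leaving 47,500/75,000 of the credit: €4,440 × 47,500/75,000 = €2,812.
Renter's Relief Credit: income exceeds €108,500 by €183,700, which is 62 full-or-partial €3,000 increments; reduction = 62 × €48 = €2,976, leaving €696.
Total: €2,812 + €696 = €3,508.

€3,508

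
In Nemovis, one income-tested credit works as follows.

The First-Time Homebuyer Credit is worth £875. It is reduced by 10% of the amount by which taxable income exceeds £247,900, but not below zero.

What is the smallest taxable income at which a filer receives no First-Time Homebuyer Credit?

£256,650

The credit falls by 10% of each pound above £247,900, so it reaches zero when the excess is £875 / 10% = £8,750: income = £247,900 + £8,750 = £256,650.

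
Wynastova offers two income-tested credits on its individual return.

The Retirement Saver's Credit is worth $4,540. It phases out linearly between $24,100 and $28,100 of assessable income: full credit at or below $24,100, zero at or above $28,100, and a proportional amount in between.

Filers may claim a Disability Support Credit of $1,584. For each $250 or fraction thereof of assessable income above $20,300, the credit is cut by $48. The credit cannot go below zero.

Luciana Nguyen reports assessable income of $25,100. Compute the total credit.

Retirement Saver's Credit: $25,100 is $1,000 into a $4,000 phase-out range, leaving 3,000/4,000 of the credit: $4,540 × 3,000/4,000 = $3,405.
Disability Support Credit: income exceeds $20,300 by $4,800, which is 20 full-or-partial $250 increments; reduction = 20 × $48 = $960, leaving $624.
Total: $3,405 + $624 = $4,029.

$4,029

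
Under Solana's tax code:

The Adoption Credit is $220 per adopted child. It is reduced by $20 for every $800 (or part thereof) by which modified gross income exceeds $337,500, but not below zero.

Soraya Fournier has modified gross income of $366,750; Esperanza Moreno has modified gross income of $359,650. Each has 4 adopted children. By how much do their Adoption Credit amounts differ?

Soraya ($366,750): Adoption Credit: base = 4 × $220 = $880. income exceeds $337,500 by $29,250, which is 37 full-or-partial $800 increments; reduction = 37 × $20 = $740, leaving $140.
Esperanza ($359,650): Adoption Credit: base = 4 × $220 = $880. income exceeds $337,500 by $22,150, which is 28 full-or-partial $800 increments; reduction = 28 × $20 = $560, leaving $320.
Difference: |$140 − $320| = $180.

$180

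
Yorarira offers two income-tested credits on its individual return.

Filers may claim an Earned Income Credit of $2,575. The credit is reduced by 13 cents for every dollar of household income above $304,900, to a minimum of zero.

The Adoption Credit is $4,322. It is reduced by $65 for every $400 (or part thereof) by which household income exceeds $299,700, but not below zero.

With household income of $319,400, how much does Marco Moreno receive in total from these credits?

$1,762

Earned Income Credit: 13% of the $14,500 excess over $304,900 is $1,885; credit = $2,575 − $1,885 = $690.
Adoption Credit: income exceeds $299,700 by $19,700, which is 50 full-or-partial $400 increments; reduction = 50 × $65 = $3,250, leaving $1,072.
Total: $690 + $1,072 = $1,762.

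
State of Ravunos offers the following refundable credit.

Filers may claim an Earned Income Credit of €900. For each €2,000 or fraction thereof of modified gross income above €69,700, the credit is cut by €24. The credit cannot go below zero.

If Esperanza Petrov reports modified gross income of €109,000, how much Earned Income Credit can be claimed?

€420

Earned Income Credit: income exceeds €69,700 by €39,300, which is 20 full-or-partial €2,000 increments; reduction = 20 × €24 = €480, leaving €420.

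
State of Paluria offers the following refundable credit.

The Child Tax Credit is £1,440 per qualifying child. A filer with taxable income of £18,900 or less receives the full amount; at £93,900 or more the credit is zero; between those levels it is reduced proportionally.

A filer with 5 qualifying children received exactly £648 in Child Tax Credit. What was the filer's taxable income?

£87,150

Full credit = 5 × £1,440 = £7,200.
£648 is 648/7,200 of the full £7,200, so 6,552/7,200 of the £75,000 range has been used: income = £18,900 + £75,000 × 6,552/7,200 = £87,150.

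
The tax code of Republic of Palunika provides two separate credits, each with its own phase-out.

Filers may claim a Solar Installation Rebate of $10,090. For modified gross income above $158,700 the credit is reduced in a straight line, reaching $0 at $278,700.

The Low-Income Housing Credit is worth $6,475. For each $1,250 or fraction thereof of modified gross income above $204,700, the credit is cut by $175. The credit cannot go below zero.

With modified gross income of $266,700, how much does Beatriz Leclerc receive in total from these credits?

$1,009

Solar Installation Rebate: $266,700 is $108,000 into a $120,000 phase-out range, leaving 12,000/120,000 of the credit: $10,090 × 12,000/120,000 = $1,009.
Low-Income Housing Credit: income exceeds $204,700 by $62,000 → 50 increments × $175 = $8,750 ≥ base, so the credit is $0.
Total: $1,009 + $0 = $1,009.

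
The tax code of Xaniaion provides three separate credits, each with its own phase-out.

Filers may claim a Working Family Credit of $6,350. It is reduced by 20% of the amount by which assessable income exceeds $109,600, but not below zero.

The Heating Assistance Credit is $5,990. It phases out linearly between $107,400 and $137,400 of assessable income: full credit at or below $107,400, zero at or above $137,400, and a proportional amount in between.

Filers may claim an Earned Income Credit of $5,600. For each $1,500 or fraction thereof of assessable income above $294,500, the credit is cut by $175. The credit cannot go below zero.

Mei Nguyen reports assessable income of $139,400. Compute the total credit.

Working Family Credit: 20% of the $29,800 excess over $109,600 is $5,960; credit = $6,350 − $5,960 = $390.
Heating Assistance Credit: $139,400 is at or above $137,400, so the credit is $0.
Earned Income Credit: $139,400 is at or below the $294,500 threshold, so the full $5,600 applies.
Total: $390 + $0 + $5,600 = $5,990.

$5,990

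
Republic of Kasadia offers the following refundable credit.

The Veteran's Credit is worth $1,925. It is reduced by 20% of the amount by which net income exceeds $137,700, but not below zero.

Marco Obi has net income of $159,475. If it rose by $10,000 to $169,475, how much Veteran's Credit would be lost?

$0

At $159,475 — 20% of the $21,775 excess over $137,700 is $4,355 ≥ base, so the credit is $0.
At $169,475 — 20% of the $31,775 excess over $137,700 is $6,355 ≥ base, so the credit is $0.
Lost: $0 − $0 = $0.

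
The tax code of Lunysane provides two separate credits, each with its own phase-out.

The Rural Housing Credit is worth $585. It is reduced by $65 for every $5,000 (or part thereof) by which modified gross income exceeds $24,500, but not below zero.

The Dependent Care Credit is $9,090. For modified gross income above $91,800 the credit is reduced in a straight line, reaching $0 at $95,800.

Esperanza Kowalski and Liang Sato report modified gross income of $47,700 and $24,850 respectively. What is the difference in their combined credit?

Esperanza ($47,700): Rural Housing Credit: income exceeds $24,500 by $23,200, which is 5 full-or-partial $5,000 increments; reduction = 5 × $65 = $325, leaving $260. Dependent Care Credit: $47,700 is at or below the $91,800 threshold, so the full $9,090 applies. total $260 + $9,090 = $9,350
Liang ($24,850): Rural Housing Credit: income exceeds $24,500 by $350, which is 1 full-or-partial $5,000 increment; reduction = 1 × $65 = $65, leaving $520. Dependent Care Credit: $24,850 is at or below the $91,800 threshold, so the full $9,090 applies. total $520 + $9,090 = $9,610
Difference: |$9,350 − $9,610| = $260.

$260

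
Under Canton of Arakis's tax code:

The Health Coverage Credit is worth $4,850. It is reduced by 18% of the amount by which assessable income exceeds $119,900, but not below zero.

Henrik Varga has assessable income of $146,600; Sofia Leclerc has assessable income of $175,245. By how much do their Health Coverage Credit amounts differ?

Henrik ($146,600): Health Coverage Credit: 18% of the $26,700 excess over $119,900 is $4,806; credit = $4,850 − $4,806 = $44.
Sofia ($175,245): Health Coverage Credit: 18% of the $55,345 excess over $119,900 is $9,962.10 ≥ base, so the credit is $0.
Difference: |$44 − $0| = $44.

$44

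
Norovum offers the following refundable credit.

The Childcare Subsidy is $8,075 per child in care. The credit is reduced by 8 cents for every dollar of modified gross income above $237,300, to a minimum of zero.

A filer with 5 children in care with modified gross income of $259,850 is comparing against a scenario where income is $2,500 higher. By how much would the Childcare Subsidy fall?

$200

At $259,850 — base = 5 × $8,075 = $40,375. 8% of the $22,550 excess over $237,300 is $1,804; credit = $40,375 − $1,804 = $38,571.
At $262,350 — base = 5 × $8,075 = $40,375. 8% of the $25,050 excess over $237,300 is $2,004; credit = $40,375 − $2,004 = $38,371.
Lost: $38,571 − $38,371 = $200.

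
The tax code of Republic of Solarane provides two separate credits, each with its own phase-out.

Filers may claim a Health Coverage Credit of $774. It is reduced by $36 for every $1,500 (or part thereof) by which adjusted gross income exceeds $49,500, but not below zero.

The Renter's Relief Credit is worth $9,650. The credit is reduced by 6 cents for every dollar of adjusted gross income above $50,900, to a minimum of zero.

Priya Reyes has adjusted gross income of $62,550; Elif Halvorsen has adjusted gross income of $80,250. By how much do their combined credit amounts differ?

Priya ($62,550): Health Coverage Credit: income exceeds $49,500 by $13,050, which is 9 full-or-partial $1,500 increments; reduction = 9 × $36 = $324, leaving $450. Renter's Relief Credit: 6% of the $11,650 excess over $50,900 is $699; credit = $9,650 − $699 = $8,951. total $450 + $8,951 = $9,401
Elif ($80,250): Health Coverage Credit: income exceeds $49,500 by $30,750, which is 21 full-or-partial $1,500 increments; reduction = 21 × $36 = $756, leaving $18. Renter's Relief Credit: 6% of the $29,350 excess over $50,900 is $1,761; credit = $9,650 − $1,761 = $7,889. total $18 + $7,889 = $7,907
Difference: |$9,401 − $7,907| = $1,494.

$1,494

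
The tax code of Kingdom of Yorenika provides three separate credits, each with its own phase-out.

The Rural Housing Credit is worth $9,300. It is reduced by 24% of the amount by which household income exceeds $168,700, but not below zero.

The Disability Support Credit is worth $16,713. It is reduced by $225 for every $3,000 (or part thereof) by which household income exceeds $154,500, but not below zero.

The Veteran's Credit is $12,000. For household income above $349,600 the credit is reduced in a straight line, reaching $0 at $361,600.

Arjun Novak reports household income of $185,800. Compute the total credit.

$31,434

Rural Housing Credit: 24% of the $17,100 excess over $168,700 is $4,104; credit = $9,300 − $4,104 = $5,196.
Disability Support Credit: income exceeds $154,500 by $31,300, which is 11 full-or-partial $3,000 increments; reduction = 11 × $225 = $2,475, leaving $14,238.
Veteran's Credit: $185,800 is at or below the $349,600 threshold, so the full $12,000 applies.
Total: $5,196 + $14,238 + $12,000 = $31,434.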